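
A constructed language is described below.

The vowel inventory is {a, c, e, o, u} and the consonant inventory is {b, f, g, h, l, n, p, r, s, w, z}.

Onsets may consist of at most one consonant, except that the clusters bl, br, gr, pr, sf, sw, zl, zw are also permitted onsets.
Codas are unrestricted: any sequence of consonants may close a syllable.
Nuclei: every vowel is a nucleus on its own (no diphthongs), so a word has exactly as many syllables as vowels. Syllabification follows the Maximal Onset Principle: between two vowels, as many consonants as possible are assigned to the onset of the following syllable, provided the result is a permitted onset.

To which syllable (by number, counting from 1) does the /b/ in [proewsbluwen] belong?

3

Nuclei (vowels): o, e, u, e → 4 syllables.
V1 /o/ – V2 /e/: hiatus — the boundary sits between the two vowels.
V2 /e/ – V3 /u/: /wsbl/ — longest licit onset from the right is /bl/, leaving /ws/ as coda.
V3 /u/ – V4 /e/: /w/ is a single consonant, so it becomes the next onset.
Putting it together: pro.ews.blu.wen.
The /b/ is in the onset of syllable 3 (/blu/).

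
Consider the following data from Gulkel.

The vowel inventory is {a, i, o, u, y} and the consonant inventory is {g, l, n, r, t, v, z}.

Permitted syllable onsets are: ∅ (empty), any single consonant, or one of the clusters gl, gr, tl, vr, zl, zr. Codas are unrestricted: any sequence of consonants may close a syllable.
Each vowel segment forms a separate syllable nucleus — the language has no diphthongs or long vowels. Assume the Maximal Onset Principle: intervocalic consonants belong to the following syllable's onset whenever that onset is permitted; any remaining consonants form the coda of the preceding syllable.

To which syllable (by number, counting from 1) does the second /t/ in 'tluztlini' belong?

Vowels present: u, i, i; each is a nucleus, giving 3 syllables.
σ1/σ2 boundary: cluster /ztl/ — the longest permitted-onset suffix is /tl/; onset = /tl/, preceding coda = /z/.
σ2/σ3 boundary: /n/ is a single consonant, so it becomes the next onset.
So the parse is tluz.tli.ni.
The second /t/ is in the onset of syllable 2 (/tli/).

2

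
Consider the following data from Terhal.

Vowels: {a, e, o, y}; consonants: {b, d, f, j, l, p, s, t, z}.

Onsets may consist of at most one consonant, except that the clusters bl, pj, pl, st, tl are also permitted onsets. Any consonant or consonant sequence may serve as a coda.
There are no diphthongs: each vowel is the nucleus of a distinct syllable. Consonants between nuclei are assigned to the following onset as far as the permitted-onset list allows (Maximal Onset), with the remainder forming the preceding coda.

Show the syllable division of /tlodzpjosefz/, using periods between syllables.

tlodz.pjo.sefz

Vowels present: o, o, e; each is a nucleus, giving 3 syllables.
σ1/σ2 boundary: cluster /dzpj/ — the longest permitted-onset suffix is /pj/; onset = /pj/, preceding coda = /dz/.
σ2/σ3 boundary: /s/ → onset of the next syllable (single consonants are always licit onsets).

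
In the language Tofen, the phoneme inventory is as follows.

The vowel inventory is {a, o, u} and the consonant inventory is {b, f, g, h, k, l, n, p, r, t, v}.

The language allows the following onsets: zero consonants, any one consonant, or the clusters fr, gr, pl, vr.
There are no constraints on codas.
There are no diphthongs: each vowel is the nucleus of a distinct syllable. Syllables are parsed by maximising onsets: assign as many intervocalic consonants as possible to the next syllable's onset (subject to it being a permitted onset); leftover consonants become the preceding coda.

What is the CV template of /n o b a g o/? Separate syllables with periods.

CV.CV.CV

Nuclei (vowels): o, a, o → 3 syllables.
V1 /o/ – V2 /a/: just /b/ — single C goes to the following onset.
V2 /a/ – V3 /o/: /g/ → onset of the next syllable (single consonants are always licit onsets).
So the parse is no.ba.go.
Mapping each syllable to C/V: /no/ → CV, /ba/ → CV, /go/ → CV.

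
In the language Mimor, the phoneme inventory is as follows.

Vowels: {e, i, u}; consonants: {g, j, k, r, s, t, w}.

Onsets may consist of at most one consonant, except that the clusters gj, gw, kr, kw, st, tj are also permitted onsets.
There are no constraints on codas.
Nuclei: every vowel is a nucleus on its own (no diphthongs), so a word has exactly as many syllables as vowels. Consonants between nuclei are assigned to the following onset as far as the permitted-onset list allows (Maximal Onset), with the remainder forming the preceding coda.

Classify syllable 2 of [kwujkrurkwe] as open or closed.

Vowels present: u, u, e; each is a nucleus, giving 3 syllables.
/u…u/ gap (V1→V2): /jkr/ splits as /j/ + /kr/ (/kr/ is the longest suffix that is a licit onset).
/u…e/ gap (V2→V3): cluster /rkw/ — the longest permitted-onset suffix is /kw/; onset = /kw/, preceding coda = /r/.
So the parse is kwuj.krur.kwe.
Syllable 2 is /krur/ with coda /r/, so it is closed.

closed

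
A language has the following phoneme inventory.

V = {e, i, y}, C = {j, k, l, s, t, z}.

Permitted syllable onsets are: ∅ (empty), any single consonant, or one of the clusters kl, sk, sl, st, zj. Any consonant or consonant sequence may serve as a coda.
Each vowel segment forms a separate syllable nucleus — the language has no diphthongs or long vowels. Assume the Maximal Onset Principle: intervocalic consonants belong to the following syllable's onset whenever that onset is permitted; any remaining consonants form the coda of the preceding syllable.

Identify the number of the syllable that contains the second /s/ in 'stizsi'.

Vowels present: i, i; each is a nucleus, giving 2 syllables.
/i…i/ gap (V1→V2): /zs/; trying suffixes from longest down, /s/ is the first permitted one, so coda /z/ | onset /s/.
Syllabification: stiz.si.
The second /s/ is in the onset of syllable 2 (/si/).

2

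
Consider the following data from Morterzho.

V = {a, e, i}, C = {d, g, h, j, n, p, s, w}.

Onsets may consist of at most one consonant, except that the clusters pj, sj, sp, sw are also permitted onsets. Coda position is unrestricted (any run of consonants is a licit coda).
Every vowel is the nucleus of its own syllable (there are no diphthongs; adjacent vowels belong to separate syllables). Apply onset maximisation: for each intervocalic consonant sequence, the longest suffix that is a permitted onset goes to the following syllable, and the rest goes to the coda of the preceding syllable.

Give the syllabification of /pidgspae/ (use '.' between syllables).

Vowels present: i, a, e; each is a nucleus, giving 3 syllables.
V1 /i/ – V2 /a/: cluster /dgsp/ — the longest permitted-onset suffix is /sp/; onset = /sp/, preceding coda = /dg/.
V2 /a/ – V3 /e/: no consonants, so the boundary falls immediately after /a/.

pidg.spa.e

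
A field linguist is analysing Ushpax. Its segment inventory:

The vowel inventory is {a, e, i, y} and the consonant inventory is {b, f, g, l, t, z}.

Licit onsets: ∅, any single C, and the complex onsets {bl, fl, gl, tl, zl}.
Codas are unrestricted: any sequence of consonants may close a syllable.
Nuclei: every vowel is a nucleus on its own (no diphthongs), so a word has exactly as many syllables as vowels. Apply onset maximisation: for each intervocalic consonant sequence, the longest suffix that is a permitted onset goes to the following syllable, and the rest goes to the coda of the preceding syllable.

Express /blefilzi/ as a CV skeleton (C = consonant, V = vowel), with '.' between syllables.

CCV.CVC.CV

The vowels are e, i, i — 3 nuclei, so 3 syllables.
Between /e/ (V1) and /i/ (V2): /f/ → onset of the next syllable (single consonants are always licit onsets).
Between /i/ (V2) and /i/ (V3): /lz/ — longest licit onset from the right is /z/, leaving /l/ as coda.
Result: ble.fil.zi.
Mapping each syllable to C/V: /ble/ → CCV, /fil/ → CVC, /zi/ → CV.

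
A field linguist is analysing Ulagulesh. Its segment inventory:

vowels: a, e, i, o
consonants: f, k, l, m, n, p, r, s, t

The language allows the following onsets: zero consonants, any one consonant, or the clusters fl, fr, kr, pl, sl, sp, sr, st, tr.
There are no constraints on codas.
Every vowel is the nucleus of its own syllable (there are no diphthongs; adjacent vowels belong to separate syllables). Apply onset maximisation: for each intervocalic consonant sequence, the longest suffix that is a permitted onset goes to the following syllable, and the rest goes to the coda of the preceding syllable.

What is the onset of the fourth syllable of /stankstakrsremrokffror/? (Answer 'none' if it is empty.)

Nuclei (vowels): a, a, e, o, o → 5 syllables.
V1 /a/ – V2 /a/: /nkst/ — longest licit onset from the right is /st/, leaving /nk/ as coda.
V2 /a/ – V3 /e/: /krsr/; trying suffixes from longest down, /sr/ is the first permitted one, so coda /kr/ | onset /sr/.
V3 /e/ – V4 /o/: cluster /mr/ — the longest permitted-onset suffix is /r/; onset = /r/, preceding coda = /m/.
V4 /o/ – V5 /o/: /kffr/ — longest licit onset from the right is /fr/, leaving /kf/ as coda.
Putting it together: stank.stakr.srem.rokf.fror.
Syllable 4 is /rokf/: onset /r/, nucleus /o/, coda /kf/.

r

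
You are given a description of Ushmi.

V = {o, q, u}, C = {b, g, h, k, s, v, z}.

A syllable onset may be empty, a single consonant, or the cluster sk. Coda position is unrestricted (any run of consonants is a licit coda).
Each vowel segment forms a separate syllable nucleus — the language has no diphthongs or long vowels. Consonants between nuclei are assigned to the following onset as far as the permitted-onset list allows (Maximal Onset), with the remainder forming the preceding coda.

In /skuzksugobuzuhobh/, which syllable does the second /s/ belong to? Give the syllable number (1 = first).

Vowels present: u, u, o, u, u, o; each is a nucleus, giving 6 syllables.
Between /u/ (V1) and /u/ (V2): cluster /zks/ — the longest permitted-onset suffix is /s/; onset = /s/, preceding coda = /zk/.
Between /u/ (V2) and /o/ (V3): just /g/ — single C goes to the following onset.
Between /o/ (V3) and /u/ (V4): /b/ is a single consonant, so it becomes the next onset.
Between /u/ (V4) and /u/ (V5): just /z/ — single C goes to the following onset.
Between /u/ (V5) and /o/ (V6): /h/ is a single consonant, so it becomes the next onset.
Syllabification: skuzk.su.go.bu.zu.hobh.
The second /s/ is in the onset of syllable 2 (/su/).

2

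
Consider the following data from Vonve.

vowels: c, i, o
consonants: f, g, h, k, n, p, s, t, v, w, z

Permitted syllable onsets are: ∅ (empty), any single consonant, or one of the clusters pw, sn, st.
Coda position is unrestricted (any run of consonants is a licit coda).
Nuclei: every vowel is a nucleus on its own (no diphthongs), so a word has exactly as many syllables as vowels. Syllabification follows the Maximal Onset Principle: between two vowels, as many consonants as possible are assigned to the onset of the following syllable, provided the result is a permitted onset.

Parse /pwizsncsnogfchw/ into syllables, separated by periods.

Vowels present: i, c, o, c; each is a nucleus, giving 4 syllables.
σ1/σ2 boundary: /zsn/ — longest licit onset from the right is /sn/, leaving /z/ as coda.
σ2/σ3 boundary: /sn/ is a licit onset in full, so it all attaches to the next syllable.
σ3/σ4 boundary: /gf/; trying suffixes from longest down, /f/ is the first permitted one, so coda /g/ | onset /f/.

pwiz.snc.snog.fchw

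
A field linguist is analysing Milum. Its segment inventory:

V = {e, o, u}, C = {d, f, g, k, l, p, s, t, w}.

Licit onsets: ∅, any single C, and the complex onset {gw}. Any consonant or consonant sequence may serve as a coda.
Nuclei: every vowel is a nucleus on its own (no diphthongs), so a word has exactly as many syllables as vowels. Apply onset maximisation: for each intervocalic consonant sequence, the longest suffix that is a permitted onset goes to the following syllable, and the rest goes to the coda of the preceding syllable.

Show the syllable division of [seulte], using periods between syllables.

se.ul.te

Nuclei (vowels): e, u, e → 3 syllables.
Between /e/ (V1) and /u/ (V2): hiatus — the boundary sits between the two vowels.
Between /u/ (V2) and /e/ (V3): /lt/ — longest licit onset from the right is /t/, leaving /l/ as coda.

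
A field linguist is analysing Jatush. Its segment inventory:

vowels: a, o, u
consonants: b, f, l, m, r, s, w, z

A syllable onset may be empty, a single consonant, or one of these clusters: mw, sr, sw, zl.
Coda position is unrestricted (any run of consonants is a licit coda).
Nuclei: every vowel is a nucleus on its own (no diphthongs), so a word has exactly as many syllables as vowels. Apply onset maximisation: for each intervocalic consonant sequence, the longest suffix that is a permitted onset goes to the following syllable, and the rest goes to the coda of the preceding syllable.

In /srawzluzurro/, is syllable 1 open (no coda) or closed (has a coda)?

Vowels present: a, u, u, o; each is a nucleus, giving 4 syllables.
V1 /a/ – V2 /u/: cluster /wzl/ — the longest permitted-onset suffix is /zl/; onset = /zl/, preceding coda = /w/.
V2 /u/ – V3 /u/: just /z/ — single C goes to the following onset.
V3 /u/ – V4 /o/: cluster /rr/ — the longest permitted-onset suffix is /r/; onset = /r/, preceding coda = /r/.
Putting it together: sraw.zlu.zur.ro.
Syllable 1 is /sraw/ with coda /w/, so it is closed.

closed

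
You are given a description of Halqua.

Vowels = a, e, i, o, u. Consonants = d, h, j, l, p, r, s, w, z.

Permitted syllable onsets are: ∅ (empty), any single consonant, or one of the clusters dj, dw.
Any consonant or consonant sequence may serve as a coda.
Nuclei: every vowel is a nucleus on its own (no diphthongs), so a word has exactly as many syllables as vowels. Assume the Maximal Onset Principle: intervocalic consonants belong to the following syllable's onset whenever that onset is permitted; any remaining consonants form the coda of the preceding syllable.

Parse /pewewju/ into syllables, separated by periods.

The vowels are e, e, u — 3 nuclei, so 3 syllables.
Between /e/ (V1) and /e/ (V2): /w/ → onset of the next syllable (single consonants are always licit onsets).
Between /e/ (V2) and /u/ (V3): /wj/ — longest licit onset from the right is /j/, leaving /w/ as coda.

pe.wew.ju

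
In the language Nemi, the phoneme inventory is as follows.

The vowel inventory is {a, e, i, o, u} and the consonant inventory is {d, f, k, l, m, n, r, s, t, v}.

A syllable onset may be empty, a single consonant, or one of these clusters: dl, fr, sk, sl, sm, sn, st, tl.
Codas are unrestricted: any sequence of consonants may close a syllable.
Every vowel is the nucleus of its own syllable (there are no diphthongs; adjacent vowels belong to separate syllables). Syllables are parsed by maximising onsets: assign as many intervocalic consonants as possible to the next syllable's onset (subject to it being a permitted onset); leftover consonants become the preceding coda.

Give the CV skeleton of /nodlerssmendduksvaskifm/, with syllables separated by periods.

CV.CCVCC.CCVCC.CVCC.CV.CCVCC

Vowels present: o, e, e, u, a, i; each is a nucleus, giving 6 syllables.
V1 /o/ – V2 /e/: /dl/ — entire cluster is a permitted onset → onset /dl/, coda ∅.
V2 /e/ – V3 /e/: /rssm/; trying suffixes from longest down, /sm/ is the first permitted one, so coda /rs/ | onset /sm/.
V3 /e/ – V4 /u/: cluster /ndd/ — the longest permitted-onset suffix is /d/; onset = /d/, preceding coda = /nd/.
V4 /u/ – V5 /a/: /ksv/ splits as /ks/ + /v/ (/v/ is the longest suffix that is a licit onset).
V5 /a/ – V6 /i/: /sk/ is a licit onset in full, so it all attaches to the next syllable.
Result: no.dlers.smend.duks.va.skifm.
Mapping each syllable to C/V: /no/ → CV, /dlers/ → CCVCC, /smend/ → CCVCC, /duks/ → CVCC, /va/ → CV, /skifm/ → CCVCC.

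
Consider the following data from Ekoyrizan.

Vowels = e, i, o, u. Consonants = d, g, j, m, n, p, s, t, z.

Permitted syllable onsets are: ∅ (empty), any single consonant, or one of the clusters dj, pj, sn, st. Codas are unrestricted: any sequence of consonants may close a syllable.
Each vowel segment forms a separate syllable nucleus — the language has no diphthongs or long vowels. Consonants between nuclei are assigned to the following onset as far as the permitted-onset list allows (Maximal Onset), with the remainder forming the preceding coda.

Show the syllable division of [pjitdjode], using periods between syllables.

The vowels are i, o, e — 3 nuclei, so 3 syllables.
σ1/σ2 boundary: /tdj/; trying suffixes from longest down, /dj/ is the first permitted one, so coda /t/ | onset /dj/.
σ2/σ3 boundary: /d/ → onset of the next syllable (single consonants are always licit onsets).

pjit.djo.de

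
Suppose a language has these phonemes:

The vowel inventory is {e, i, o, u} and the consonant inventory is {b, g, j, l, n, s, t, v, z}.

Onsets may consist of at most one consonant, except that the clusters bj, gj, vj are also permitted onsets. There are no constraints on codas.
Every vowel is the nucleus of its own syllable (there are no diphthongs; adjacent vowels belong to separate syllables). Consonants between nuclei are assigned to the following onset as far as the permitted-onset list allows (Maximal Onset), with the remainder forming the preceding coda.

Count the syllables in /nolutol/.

The vowels are o, u, o — 3 nuclei, so 3 syllables.

3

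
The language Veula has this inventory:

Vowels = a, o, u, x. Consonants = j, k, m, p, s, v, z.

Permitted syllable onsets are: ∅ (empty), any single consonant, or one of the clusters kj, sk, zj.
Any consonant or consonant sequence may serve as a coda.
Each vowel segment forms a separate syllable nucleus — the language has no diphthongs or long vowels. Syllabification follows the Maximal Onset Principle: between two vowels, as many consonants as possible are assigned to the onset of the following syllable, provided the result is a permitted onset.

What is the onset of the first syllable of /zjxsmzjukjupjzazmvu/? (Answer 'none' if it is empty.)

The vowels are x, u, u, a, u — 5 nuclei, so 5 syllables.
V1 /x/ – V2 /u/: /smzj/ splits as /sm/ + /zj/ (/zj/ is the longest suffix that is a licit onset).
V2 /u/ – V3 /u/: cluster /kj/ — /kj/ is itself a permitted onset, so the whole cluster goes right; preceding coda = ∅.
V3 /u/ – V4 /a/: cluster /pjz/ — the longest permitted-onset suffix is /z/; onset = /z/, preceding coda = /pj/.
V4 /a/ – V5 /u/: cluster /zmv/ — the longest permitted-onset suffix is /v/; onset = /v/, preceding coda = /zm/.
So the parse is zjxsm.zju.kjupj.zazm.vu.
Syllable 1 is /zjxsm/: onset /zj/, nucleus /x/, coda /sm/.

zj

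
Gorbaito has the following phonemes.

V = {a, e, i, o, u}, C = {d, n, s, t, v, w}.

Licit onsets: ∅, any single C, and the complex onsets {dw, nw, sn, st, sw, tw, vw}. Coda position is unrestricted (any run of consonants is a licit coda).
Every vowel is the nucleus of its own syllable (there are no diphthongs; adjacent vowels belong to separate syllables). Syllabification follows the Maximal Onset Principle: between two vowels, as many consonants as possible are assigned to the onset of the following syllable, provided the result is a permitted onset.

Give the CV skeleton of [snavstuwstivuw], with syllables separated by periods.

Nuclei (vowels): a, u, i, u → 4 syllables.
/a…u/ gap (V1→V2): /vst/ splits as /v/ + /st/ (/st/ is the longest suffix that is a licit onset).
/u…i/ gap (V2→V3): cluster /wst/ — the longest permitted-onset suffix is /st/; onset = /st/, preceding coda = /w/.
/i…u/ gap (V3→V4): just /v/ — single C goes to the following onset.
So the parse is snav.stuw.sti.vuw.
Mapping each syllable to C/V: /snav/ → CCVC, /stuw/ → CCVC, /sti/ → CCV, /vuw/ → CVC.

CCVC.CCVC.CCV.CVC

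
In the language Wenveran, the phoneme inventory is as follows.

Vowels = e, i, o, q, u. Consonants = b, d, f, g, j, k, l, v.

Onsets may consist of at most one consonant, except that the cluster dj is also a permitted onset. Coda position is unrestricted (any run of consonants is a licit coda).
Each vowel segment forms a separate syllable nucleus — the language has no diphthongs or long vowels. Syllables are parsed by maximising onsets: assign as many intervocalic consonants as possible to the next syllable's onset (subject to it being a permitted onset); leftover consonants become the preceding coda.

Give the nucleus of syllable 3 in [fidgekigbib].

i

The vowels are i, e, i, i — 4 nuclei, so 4 syllables.
The third nucleus (vowel 3 from the left) is /i/.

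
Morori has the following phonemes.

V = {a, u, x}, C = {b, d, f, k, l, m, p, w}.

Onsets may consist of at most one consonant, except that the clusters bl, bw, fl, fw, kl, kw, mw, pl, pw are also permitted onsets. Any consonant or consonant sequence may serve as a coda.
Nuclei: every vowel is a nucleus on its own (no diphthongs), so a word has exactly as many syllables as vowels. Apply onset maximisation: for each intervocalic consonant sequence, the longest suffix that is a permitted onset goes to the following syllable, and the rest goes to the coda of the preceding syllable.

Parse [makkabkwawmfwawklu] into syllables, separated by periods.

mak.kab.kwawm.fwaw.klu

Nuclei (vowels): a, a, a, a, u → 5 syllables.
/a…a/ gap (V1→V2): cluster /kk/ — the longest permitted-onset suffix is /k/; onset = /k/, preceding coda = /k/.
/a…a/ gap (V2→V3): /bkw/ — longest licit onset from the right is /kw/, leaving /b/ as coda.
/a…a/ gap (V3→V4): /wmfw/ splits as /wm/ + /fw/ (/fw/ is the longest suffix that is a licit onset).
/a…u/ gap (V4→V5): /wkl/ — longest licit onset from the right is /kl/, leaving /w/ as coda.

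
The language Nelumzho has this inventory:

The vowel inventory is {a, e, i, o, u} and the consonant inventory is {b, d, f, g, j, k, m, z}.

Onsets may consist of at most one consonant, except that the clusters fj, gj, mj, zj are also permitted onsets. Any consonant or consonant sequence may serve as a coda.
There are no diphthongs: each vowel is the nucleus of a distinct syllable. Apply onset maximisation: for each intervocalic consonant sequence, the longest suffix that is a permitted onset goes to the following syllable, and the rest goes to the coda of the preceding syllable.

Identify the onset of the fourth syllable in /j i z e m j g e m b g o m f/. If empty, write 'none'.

Vowels present: i, e, e, o; each is a nucleus, giving 4 syllables.
Between /i/ (V1) and /e/ (V2): /z/ is a single consonant, so it becomes the next onset.
Between /e/ (V2) and /e/ (V3): /mjg/; trying suffixes from longest down, /g/ is the first permitted one, so coda /mj/ | onset /g/.
Between /e/ (V3) and /o/ (V4): /mbg/ splits as /mb/ + /g/ (/g/ is the longest suffix that is a licit onset).
Result: ji.zemj.gemb.gomf.
Syllable 4 is /gomf/: onset /g/, nucleus /o/, coda /mf/.

g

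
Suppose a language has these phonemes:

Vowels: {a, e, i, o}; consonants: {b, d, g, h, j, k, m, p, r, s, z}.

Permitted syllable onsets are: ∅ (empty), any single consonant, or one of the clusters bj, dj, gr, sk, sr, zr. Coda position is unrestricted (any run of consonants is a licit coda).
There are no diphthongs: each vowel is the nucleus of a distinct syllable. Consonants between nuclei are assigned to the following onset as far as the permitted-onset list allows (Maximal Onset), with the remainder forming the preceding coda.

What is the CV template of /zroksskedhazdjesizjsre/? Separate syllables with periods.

CCVCC.CCVC.CVC.CCV.CVCC.CCV

Nuclei (vowels): o, e, a, e, i, e → 6 syllables.
Between /o/ (V1) and /e/ (V2): /kssk/ — longest licit onset from the right is /sk/, leaving /ks/ as coda.
Between /e/ (V2) and /a/ (V3): /dh/ — longest licit onset from the right is /h/, leaving /d/ as coda.
Between /a/ (V3) and /e/ (V4): /zdj/ splits as /z/ + /dj/ (/dj/ is the longest suffix that is a licit onset).
Between /e/ (V4) and /i/ (V5): /s/ → onset of the next syllable (single consonants are always licit onsets).
Between /i/ (V5) and /e/ (V6): /zjsr/ splits as /zj/ + /sr/ (/sr/ is the longest suffix that is a licit onset).
Syllabification: zroks.sked.haz.dje.sizj.sre.
Mapping each syllable to C/V: /zroks/ → CCVCC, /sked/ → CCVC, /haz/ → CVC, /dje/ → CCV, /sizj/ → CVCC, /sre/ → CCV.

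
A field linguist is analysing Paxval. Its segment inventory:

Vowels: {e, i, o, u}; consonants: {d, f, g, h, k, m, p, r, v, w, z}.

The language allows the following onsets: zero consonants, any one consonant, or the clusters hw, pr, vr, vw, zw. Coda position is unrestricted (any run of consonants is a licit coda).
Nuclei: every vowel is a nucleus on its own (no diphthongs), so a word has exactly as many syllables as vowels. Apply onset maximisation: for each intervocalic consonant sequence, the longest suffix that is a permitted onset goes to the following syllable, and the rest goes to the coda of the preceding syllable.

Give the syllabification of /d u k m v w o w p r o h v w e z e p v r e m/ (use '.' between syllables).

The vowels are u, o, o, e, e, e — 6 nuclei, so 6 syllables.
/u…o/ gap (V1→V2): /kmvw/ — longest licit onset from the right is /vw/, leaving /km/ as coda.
/o…o/ gap (V2→V3): /wpr/; trying suffixes from longest down, /pr/ is the first permitted one, so coda /w/ | onset /pr/.
/o…e/ gap (V3→V4): /hvw/ — longest licit onset from the right is /vw/, leaving /h/ as coda.
/e…e/ gap (V4→V5): /z/ is a single consonant, so it becomes the next onset.
/e…e/ gap (V5→V6): /pvr/; trying suffixes from longest down, /vr/ is the first permitted one, so coda /p/ | onset /vr/.

dukm.vwow.proh.vwe.zep.vrem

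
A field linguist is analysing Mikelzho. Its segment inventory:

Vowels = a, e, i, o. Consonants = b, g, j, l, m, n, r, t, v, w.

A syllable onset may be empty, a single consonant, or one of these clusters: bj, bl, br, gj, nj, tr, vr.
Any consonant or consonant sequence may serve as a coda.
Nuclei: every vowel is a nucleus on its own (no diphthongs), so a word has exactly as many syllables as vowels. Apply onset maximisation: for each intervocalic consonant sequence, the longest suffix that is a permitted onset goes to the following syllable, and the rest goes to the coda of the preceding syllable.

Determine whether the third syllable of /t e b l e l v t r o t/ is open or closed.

Nuclei (vowels): e, e, o → 3 syllables.
σ1/σ2 boundary: cluster /bl/ — /bl/ is itself a permitted onset, so the whole cluster goes right; preceding coda = ∅.
σ2/σ3 boundary: /lvtr/ — longest licit onset from the right is /tr/, leaving /lv/ as coda.
Syllabification: te.blelv.trot.
Syllable 3 is /trot/ with coda /t/, so it is closed.

closed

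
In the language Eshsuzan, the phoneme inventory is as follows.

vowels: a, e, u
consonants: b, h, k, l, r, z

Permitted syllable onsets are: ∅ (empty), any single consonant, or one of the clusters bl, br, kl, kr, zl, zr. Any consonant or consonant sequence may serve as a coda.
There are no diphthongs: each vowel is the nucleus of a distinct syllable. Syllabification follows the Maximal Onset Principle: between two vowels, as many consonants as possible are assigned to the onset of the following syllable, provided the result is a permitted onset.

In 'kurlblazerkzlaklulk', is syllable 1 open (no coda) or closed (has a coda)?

Nuclei (vowels): u, a, e, a, u → 5 syllables.
/u…a/ gap (V1→V2): /rlbl/; trying suffixes from longest down, /bl/ is the first permitted one, so coda /rl/ | onset /bl/.
/a…e/ gap (V2→V3): just /z/ — single C goes to the following onset.
/e…a/ gap (V3→V4): /rkzl/ splits as /rk/ + /zl/ (/zl/ is the longest suffix that is a licit onset).
/a…u/ gap (V4→V5): /kl/ — entire cluster is a permitted onset → onset /kl/, coda ∅.
Putting it together: kurl.bla.zerk.zla.klulk.
Syllable 1 is /kurl/ with coda /rl/, so it is closed.

closed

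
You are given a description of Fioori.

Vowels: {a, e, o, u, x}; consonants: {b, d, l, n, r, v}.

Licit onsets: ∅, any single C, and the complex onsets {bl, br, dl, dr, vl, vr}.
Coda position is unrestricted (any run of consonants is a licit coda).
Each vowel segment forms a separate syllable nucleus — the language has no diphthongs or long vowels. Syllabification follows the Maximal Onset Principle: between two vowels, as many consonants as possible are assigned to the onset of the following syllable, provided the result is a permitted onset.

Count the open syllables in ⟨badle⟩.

The vowels are a, e — 2 nuclei, so 2 syllables.
V1 /a/ – V2 /e/: /dl/ — entire cluster is a permitted onset → onset /dl/, coda ∅.
Syllabification: ba.dle.
Classifying each syllable: /ba/ (open), /dle/ (open).
Open syllables: 2.

2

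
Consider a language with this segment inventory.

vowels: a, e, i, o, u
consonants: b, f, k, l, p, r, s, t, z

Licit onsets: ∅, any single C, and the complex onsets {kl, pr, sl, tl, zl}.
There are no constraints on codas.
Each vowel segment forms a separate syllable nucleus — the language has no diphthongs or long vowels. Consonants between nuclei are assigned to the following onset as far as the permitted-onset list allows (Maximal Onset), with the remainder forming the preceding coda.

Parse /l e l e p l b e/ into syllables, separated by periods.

le.lepl.be

Nuclei (vowels): e, e, e → 3 syllables.
σ1/σ2 boundary: /l/ is a single consonant, so it becomes the next onset.
σ2/σ3 boundary: /plb/; trying suffixes from longest down, /b/ is the first permitted one, so coda /pl/ | onset /b/.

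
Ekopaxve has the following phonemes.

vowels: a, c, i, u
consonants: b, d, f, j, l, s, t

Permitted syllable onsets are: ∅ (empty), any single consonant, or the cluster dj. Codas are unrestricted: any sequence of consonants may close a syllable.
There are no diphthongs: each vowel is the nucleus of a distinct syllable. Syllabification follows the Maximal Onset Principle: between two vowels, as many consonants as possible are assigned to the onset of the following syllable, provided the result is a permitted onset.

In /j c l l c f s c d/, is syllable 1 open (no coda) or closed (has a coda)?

Nuclei (vowels): c, c, c → 3 syllables.
σ1/σ2 boundary: /ll/ — longest licit onset from the right is /l/, leaving /l/ as coda.
σ2/σ3 boundary: /fs/; trying suffixes from longest down, /s/ is the first permitted one, so coda /f/ | onset /s/.
So the parse is jcl.lcf.scd.
Syllable 1 is /jcl/ with coda /l/, so it is closed.

closed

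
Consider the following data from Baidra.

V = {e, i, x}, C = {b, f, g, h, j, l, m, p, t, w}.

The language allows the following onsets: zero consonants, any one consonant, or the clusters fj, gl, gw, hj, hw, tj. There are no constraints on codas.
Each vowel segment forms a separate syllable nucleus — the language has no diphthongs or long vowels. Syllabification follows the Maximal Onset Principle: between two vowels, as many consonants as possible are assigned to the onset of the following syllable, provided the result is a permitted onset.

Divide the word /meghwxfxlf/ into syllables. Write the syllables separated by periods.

meg.hwx.fxlf

The vowels are e, x, x — 3 nuclei, so 3 syllables.
/e…x/ gap (V1→V2): /ghw/ — longest licit onset from the right is /hw/, leaving /g/ as coda.
/x…x/ gap (V2→V3): /f/ → onset of the next syllable (single consonants are always licit onsets).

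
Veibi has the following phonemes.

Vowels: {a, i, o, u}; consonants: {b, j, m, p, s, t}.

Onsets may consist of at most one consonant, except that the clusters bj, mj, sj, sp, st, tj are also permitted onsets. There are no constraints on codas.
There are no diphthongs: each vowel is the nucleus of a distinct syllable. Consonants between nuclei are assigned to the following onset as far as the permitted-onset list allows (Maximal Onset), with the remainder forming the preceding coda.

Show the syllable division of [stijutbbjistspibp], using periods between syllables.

Nuclei (vowels): i, u, i, i → 4 syllables.
Between /i/ (V1) and /u/ (V2): /j/ → onset of the next syllable (single consonants are always licit onsets).
Between /u/ (V2) and /i/ (V3): /tbbj/ — longest licit onset from the right is /bj/, leaving /tb/ as coda.
Between /i/ (V3) and /i/ (V4): /stsp/ splits as /st/ + /sp/ (/sp/ is the longest suffix that is a licit onset).

sti.jutb.bjist.spibp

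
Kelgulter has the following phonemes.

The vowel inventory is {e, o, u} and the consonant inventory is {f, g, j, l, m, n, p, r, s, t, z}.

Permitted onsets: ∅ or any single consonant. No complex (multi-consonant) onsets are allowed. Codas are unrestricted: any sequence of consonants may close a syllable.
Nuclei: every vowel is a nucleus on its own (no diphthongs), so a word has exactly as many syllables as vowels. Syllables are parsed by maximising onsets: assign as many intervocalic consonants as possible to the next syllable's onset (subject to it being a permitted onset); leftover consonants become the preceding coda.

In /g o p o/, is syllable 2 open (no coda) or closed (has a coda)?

The vowels are o, o — 2 nuclei, so 2 syllables.
V1 /o/ – V2 /o/: /p/ is a single consonant, so it becomes the next onset.
Syllabification: go.po.
Syllable 2 is /po/; it ends in its nucleus with no coda, so it is open.

open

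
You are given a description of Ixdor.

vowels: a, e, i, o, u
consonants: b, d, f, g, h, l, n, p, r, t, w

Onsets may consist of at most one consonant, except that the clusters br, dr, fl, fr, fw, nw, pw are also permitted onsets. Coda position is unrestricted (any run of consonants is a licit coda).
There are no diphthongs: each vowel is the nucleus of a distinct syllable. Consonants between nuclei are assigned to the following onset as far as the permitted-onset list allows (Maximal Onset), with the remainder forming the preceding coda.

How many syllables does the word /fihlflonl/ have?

The vowels are i, o — 2 nuclei, so 2 syllables.

2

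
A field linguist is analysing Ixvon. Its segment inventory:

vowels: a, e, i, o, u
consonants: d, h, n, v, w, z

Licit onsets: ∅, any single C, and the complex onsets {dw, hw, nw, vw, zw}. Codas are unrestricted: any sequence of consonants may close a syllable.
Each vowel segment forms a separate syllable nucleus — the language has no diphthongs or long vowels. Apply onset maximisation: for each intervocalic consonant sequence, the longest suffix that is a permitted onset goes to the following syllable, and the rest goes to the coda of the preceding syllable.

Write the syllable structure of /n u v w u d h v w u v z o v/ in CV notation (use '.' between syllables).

Nuclei (vowels): u, u, u, o → 4 syllables.
V1 /u/ – V2 /u/: cluster /vw/ — /vw/ is itself a permitted onset, so the whole cluster goes right; preceding coda = ∅.
V2 /u/ – V3 /u/: cluster /dhvw/ — the longest permitted-onset suffix is /vw/; onset = /vw/, preceding coda = /dh/.
V3 /u/ – V4 /o/: /vz/ — longest licit onset from the right is /z/, leaving /v/ as coda.
So the parse is nu.vwudh.vwuv.zov.
Mapping each syllable to C/V: /nu/ → CV, /vwudh/ → CCVCC, /vwuv/ → CCVC, /zov/ → CVC.

CV.CCVCC.CCVC.CVC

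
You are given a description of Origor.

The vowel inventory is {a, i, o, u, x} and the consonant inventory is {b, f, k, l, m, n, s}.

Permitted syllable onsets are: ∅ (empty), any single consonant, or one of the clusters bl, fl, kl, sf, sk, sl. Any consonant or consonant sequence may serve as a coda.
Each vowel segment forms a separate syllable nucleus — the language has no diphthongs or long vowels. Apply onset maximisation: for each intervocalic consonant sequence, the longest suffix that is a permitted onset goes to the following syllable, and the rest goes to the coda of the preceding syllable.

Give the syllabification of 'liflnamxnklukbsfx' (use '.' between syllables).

Nuclei (vowels): i, a, x, u, x → 5 syllables.
Between /i/ (V1) and /a/ (V2): /fln/ splits as /fl/ + /n/ (/n/ is the longest suffix that is a licit onset).
Between /a/ (V2) and /x/ (V3): /m/ is a single consonant, so it becomes the next onset.
Between /x/ (V3) and /u/ (V4): /nkl/ — longest licit onset from the right is /kl/, leaving /n/ as coda.
Between /u/ (V4) and /x/ (V5): /kbsf/ splits as /kb/ + /sf/ (/sf/ is the longest suffix that is a licit onset).

lifl.na.mxn.klukb.sfx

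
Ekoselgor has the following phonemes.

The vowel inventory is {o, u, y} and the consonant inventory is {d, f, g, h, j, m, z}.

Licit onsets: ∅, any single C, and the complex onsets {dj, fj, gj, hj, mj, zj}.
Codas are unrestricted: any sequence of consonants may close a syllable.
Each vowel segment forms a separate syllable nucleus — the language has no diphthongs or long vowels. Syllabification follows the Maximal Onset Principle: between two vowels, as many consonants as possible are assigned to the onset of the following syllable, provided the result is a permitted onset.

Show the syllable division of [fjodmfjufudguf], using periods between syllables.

Nuclei (vowels): o, u, u, u → 4 syllables.
σ1/σ2 boundary: /dmfj/; trying suffixes from longest down, /fj/ is the first permitted one, so coda /dm/ | onset /fj/.
σ2/σ3 boundary: /f/ is a single consonant, so it becomes the next onset.
σ3/σ4 boundary: /dg/ — longest licit onset from the right is /g/, leaving /d/ as coda.

fjodm.fju.fud.guf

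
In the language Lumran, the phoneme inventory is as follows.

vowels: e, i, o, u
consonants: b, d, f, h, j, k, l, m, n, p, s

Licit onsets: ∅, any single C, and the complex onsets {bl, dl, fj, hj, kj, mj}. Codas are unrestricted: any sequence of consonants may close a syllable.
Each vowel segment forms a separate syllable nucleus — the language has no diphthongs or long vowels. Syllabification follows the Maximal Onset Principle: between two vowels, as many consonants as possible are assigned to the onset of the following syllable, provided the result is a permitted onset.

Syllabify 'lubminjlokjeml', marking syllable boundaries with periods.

The vowels are u, i, o, e — 4 nuclei, so 4 syllables.
/u…i/ gap (V1→V2): cluster /bm/ — the longest permitted-onset suffix is /m/; onset = /m/, preceding coda = /b/.
/i…o/ gap (V2→V3): /njl/; trying suffixes from longest down, /l/ is the first permitted one, so coda /nj/ | onset /l/.
/o…e/ gap (V3→V4): /kj/ — entire cluster is a permitted onset → onset /kj/, coda ∅.

lub.minj.lo.kjeml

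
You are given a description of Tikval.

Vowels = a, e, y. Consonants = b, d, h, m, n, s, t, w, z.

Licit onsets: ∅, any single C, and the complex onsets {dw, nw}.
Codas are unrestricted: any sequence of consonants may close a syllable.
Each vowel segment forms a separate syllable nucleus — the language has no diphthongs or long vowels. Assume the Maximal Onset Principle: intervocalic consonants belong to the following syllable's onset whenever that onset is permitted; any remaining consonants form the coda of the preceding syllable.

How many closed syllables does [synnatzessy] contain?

The vowels are y, a, e, y — 4 nuclei, so 4 syllables.
σ1/σ2 boundary: cluster /nn/ — the longest permitted-onset suffix is /n/; onset = /n/, preceding coda = /n/.
σ2/σ3 boundary: /tz/ splits as /t/ + /z/ (/z/ is the longest suffix that is a licit onset).
σ3/σ4 boundary: /ss/ — longest licit onset from the right is /s/, leaving /s/ as coda.
Putting it together: syn.nat.zes.sy.
Classifying each syllable: /syn/ (closed), /nat/ (closed), /zes/ (closed), /sy/ (open).
Closed syllables: 3.

3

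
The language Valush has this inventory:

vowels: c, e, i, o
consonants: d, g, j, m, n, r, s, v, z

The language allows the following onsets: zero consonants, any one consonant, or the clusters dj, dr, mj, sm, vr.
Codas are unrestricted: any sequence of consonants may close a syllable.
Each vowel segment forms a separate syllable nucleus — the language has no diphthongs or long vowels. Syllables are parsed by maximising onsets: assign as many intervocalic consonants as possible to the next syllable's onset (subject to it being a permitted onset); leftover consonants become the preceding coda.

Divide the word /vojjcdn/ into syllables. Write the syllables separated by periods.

voj.jcdn

Vowels present: o, c; each is a nucleus, giving 2 syllables.
Between /o/ (V1) and /c/ (V2): /jj/ splits as /j/ + /j/ (/j/ is the longest suffix that is a licit onset).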